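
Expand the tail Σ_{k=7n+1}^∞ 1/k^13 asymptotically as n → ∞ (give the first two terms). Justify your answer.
Σ_{k>7n} 1/k^13 = 1/(12 · (7n)^12) − 1/(2 · (7n)^13) + O(1/(7n)^14)

Compare to the integral: ∫_{7n}^∞ x^(−13) dx = [−x^(−12)/12]_{7n}^∞ = 1/((13−1)·(7n)^12). The Euler-Maclaurin correction adds −f(7n)/2 = −1/(2·(7n)^13). Euler-Maclaurin then gives
  Σ_{k>7n} 1/k^13 = ∫_{7n}^∞ dx/x^13 − 1/(2·(7n)^13) + O(1/(7n)^14).
(Equivalently this is ζ(13) − Σ_{k≤7n} 1/k^13.)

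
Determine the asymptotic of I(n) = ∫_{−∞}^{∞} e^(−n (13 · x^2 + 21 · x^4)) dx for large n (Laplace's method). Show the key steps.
I(n) ~ sqrt(π/(13n))

φ(x) = 13 · x^2 + 21 · x^4 has its unique global minimum at x* = 0 (since φ'(x) = 26x + 84x^3 = 0 only at x = 0 for real x with both coefficients positive, and φ → ∞ as |x| → ∞). At x* = 0, φ(0) = 0 and φ''(0) = 26. Laplace's method then gives
  I(n) ~ sqrt(2π / (n · φ''(0))) · e^(−n φ(0)) = sqrt(2π / (26n)) = sqrt(π/(13n)).
The 21 · x^4 term contributes only at subleading order (an O(1/n) relative correction).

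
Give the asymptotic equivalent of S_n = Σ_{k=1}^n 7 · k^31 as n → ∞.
S_n ~ 7 · n^32 / 32

By integral comparison (Euler-Maclaurin), Σ_{k=1}^n 7 · k^31 = 7 · ∫_0^n x^31 dx + O(n^31) = 7 · n^32/32 + O(n^31). (Equivalently, Faulhaber's formula gives the same leading term.)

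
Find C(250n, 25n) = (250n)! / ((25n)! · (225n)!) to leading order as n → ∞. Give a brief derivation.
C(250n, 25n) ~ (10000000000/387420489)^(25n) · sqrt(5/(9π·25n))

Write N = 25n. Apply Stirling to each factorial:
  (10N)! ~ sqrt(2π·10N) · (10N/e)^(10N),
  N! ~ sqrt(2π N) · (N/e)^N,
  (9N)! ~ sqrt(2π·9N) · (9N/e)^(9N).
The exponential factors combine to (10N)^(10N) / (N^N · (9N)^(9N)) = 10^(10N)/9^(9N) = (10^10/9^9)^N = (10000000000/387420489)^N.
The square-root prefactors combine to sqrt(2π·10N) / (sqrt(2π N)·sqrt(2π·9N)) = sqrt(10 / (2π·9·N)) = sqrt(5/(9π·25n)).
Substituting N = 25n: C(250n, 25n) ~ (10000000000/387420489)^(25n) · sqrt(5/(9π·25n)).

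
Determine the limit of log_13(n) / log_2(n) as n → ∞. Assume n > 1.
lim = ln(2) / ln(13) = log_13(2)

Change of base: log_13(n) = ln n / ln 13 and log_2(n) = ln n / ln 2. The ratio is (ln n / ln 13) · (ln 2 / ln n) = ln 2 / ln 13, a constant independent of n. So the limit is ln 2 / ln 13 = log_13(2).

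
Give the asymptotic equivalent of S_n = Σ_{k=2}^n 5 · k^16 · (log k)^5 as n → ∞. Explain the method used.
S_n ~ 5 · n^17 · (log n)^5 / 17

By integral comparison, S_n = ∫_1^n 5 · x^16 · (log x)^5 dx + O(n^16 · (log n)^5). For the integral, the leading term of ∫_1^n x^16 (log x)^5 dx is n^17/17 · (log n)^5 (by repeated integration by parts; each step lowers the log-exponent and produces a relatively O(1/log n) correction). Hence S_n ~ 5 · n^17 · (log n)^5 / 17.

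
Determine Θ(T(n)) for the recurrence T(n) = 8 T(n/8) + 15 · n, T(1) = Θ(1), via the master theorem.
T(n) = Θ(n log n)

log_8 8 = 1, and f(n) = 15 · n = Θ(n^(log_8 8)). This is Case 2 of the master theorem: T(n) = Θ(f(n) · log n) = Θ(n log n).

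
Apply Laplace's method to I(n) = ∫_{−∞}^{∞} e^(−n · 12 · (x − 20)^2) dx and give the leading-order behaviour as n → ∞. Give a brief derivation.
I(n) = sqrt(π/(12n))

Here φ(x) = 12 · (x − 20)^2 has its unique minimum at x* = 20 with φ(x*) = 0 and φ''(x*) = 24. Laplace's method gives
  I(n) ~ e^(−n φ(x*)) · sqrt(2π / (n · φ''(x*))) = sqrt(2π / (24n)) = sqrt(π/(12n)).
This is exact: substituting u = (x − 20)·sqrt(12n) gives I(n) = (1/sqrt(12n)) ∫_{−∞}^{∞} e^(−u^2) du = sqrt(π/(12n)).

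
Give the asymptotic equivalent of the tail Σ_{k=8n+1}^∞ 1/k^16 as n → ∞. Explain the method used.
Σ_{k>8n} 1/k^16 ~ 1/(15 · (8n)^15)

Compare to the integral: ∫_{8n}^∞ x^(−16) dx = [−x^(−15)/15]_{8n}^∞ = 1/((16−1)·(8n)^15). Euler-Maclaurin then gives
  Σ_{k>8n} 1/k^16 = ∫_{8n}^∞ dx/x^16 − 1/(2·(8n)^16) + O(1/(8n)^17).
(Equivalently this is ζ(16) − Σ_{k≤8n} 1/k^16.)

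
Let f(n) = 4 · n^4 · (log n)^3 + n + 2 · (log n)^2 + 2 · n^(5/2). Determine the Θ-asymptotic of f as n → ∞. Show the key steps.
f(n) ∈ Θ(n^4 · (log n)^3)

Compare the terms by growth order. For large n, n^a · (log n)^b dominates n^a' · (log n)^b' iff a > a', or (a = a' and b > b'). Ranking the 4 terms shows the dominant one is 4 · n^4 · (log n)^3. Hence f(n) ∈ Θ(n^4 · (log n)^3).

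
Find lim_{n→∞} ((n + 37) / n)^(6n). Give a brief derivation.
lim = e^222

Rewrite as (1 + 37/n)^(6n). By the standard limit (1 + x/n)^n → e^x, we have (1 + 37/n)^n → e^37, and raising to the 6th power gives e^222.
More precisely, ln[(1 + 37/n)^(6n)] = 6n · ln(1 + 37/n) = 6n · (37/n + O(1/n^2)) = 222 + O(1/n) → 222.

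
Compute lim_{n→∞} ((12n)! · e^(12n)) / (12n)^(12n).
lim = ∞

Stirling: (12n)! ~ sqrt(2π·12n) · (12n/e)^(12n). Hence
  (12n)! · e^(12n) / (12n)^(12n) ~ sqrt(2π·12n) = sqrt(2π·12) · sqrt(n) → ∞.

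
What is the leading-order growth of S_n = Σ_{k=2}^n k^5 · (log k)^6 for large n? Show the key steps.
S_n ~ n^6 · (log n)^6 / 6

By integral comparison, S_n = ∫_1^n x^5 · (log x)^6 dx + O(n^5 · (log n)^6). For the integral, the leading term of ∫_1^n x^5 (log x)^6 dx is n^6/6 · (log n)^6 (by repeated integration by parts; each step lowers the log-exponent and produces a relatively O(1/log n) correction). Hence S_n ~ n^6 · (log n)^6 / 6.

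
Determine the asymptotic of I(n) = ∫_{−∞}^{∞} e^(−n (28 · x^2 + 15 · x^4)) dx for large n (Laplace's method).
I(n) ~ sqrt(π/(28n))

φ(x) = 28 · x^2 + 15 · x^4 has its unique global minimum at x* = 0 (since φ'(x) = 56x + 60x^3 = 0 only at x = 0 for real x with both coefficients positive, and φ → ∞ as |x| → ∞). At x* = 0, φ(0) = 0 and φ''(0) = 56. Laplace's method then gives
  I(n) ~ sqrt(2π / (n · φ''(0))) · e^(−n φ(0)) = sqrt(2π / (56n)) = sqrt(π/(28n)).
The 15 · x^4 term contributes only at subleading order (an O(1/n) relative correction).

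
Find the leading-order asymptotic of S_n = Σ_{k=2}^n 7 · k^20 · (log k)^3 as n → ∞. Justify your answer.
S_n ~ n^21 · (log n)^3 / 3

By integral comparison, S_n = ∫_1^n 7 · x^20 · (log x)^3 dx + O(n^20 · (log n)^3). For the integral, the leading term of ∫_1^n x^20 (log x)^3 dx is n^21/21 · (log n)^3 (by repeated integration by parts; each step lowers the log-exponent and produces a relatively O(1/log n) correction). Hence S_n ~ n^21 · (log n)^3 / 3.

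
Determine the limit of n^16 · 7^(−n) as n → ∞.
lim = 0

Exponentials with base > 1 dominate every fixed polynomial: for any fixed c, n^c / 7^n → 0 as n → ∞ (e.g. by the ratio test, or by writing 7^n = e^(n ln 7) and noting e^(n ln 7) / n^c → ∞). Hence n^16 · 7^(−n) = n^16 / 7^n → 0.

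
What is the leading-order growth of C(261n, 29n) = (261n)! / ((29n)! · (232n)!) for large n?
C(261n, 29n) ~ (387420489/16777216)^(29n) · sqrt(9/(16π·29n))

Write N = 29n. Apply Stirling to each factorial:
  (9N)! ~ sqrt(2π·9N) · (9N/e)^(9N),
  N! ~ sqrt(2π N) · (N/e)^N,
  (8N)! ~ sqrt(2π·8N) · (8N/e)^(8N).
The exponential factors combine to (9N)^(9N) / (N^N · (8N)^(8N)) = 9^(9N)/8^(8N) = (9^9/8^8)^N = (387420489/16777216)^N.
The square-root prefactors combine to sqrt(2π·9N) / (sqrt(2π N)·sqrt(2π·8N)) = sqrt(9 / (2π·8·N)) = sqrt(9/(16π·29n)).
Substituting N = 29n: C(261n, 29n) ~ (387420489/16777216)^(29n) · sqrt(9/(16π·29n)).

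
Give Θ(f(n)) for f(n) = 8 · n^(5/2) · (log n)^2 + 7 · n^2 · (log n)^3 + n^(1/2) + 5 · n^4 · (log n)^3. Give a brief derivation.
f(n) ∈ Θ(n^4 · (log n)^3)

Compare the terms by growth order. For large n, n^a · (log n)^b dominates n^a' · (log n)^b' iff a > a', or (a = a' and b > b'). Ranking the 4 terms shows the dominant one is 5 · n^4 · (log n)^3. Hence f(n) ∈ Θ(n^4 · (log n)^3).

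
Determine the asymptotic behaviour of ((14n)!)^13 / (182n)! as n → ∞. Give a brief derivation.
((14n)!)^13/(182n)! ~ ((2π·14n)^(12/2) / sqrt(13)) · 13^(−13·14n)  →  0

Write N = 14n. Stirling: N! ~ sqrt(2π N)(N/e)^N and (13N)! ~ sqrt(2π·13N)·(13N/e)^(13N).
  (N!)^13/(13N)! ~ (2π N)^(13/2) (N/e)^(13N) / [sqrt(2π·13N) (13N/e)^(13N)]
     = (2π N)^(13/2) / sqrt(2π·13N) · (N/(13N))^(13N)
     = (2π N)^((13−1)/2) / sqrt(13) · 13^(−13N).
Since 13^13 > 1, the factor 13^(−13N) decays exponentially, so the ratio → 0. Substituting N = 14n gives the stated form.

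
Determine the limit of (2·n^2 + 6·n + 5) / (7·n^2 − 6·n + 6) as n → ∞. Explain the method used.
lim = 2/7

For large n the leading n^2 terms dominate both numerator and denominator. Dividing top and bottom by n^2, every other term tends to 0, leaving 2/7.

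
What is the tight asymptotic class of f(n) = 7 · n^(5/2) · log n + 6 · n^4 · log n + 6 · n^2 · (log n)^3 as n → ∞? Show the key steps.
f(n) ∈ Θ(n^4 · log n)

Compare the terms by growth order. For large n, n^a · (log n)^b dominates n^a' · (log n)^b' iff a > a', or (a = a' and b > b'). Ranking the 3 terms shows the dominant one is 6 · n^4 · log n. Hence f(n) ∈ Θ(n^4 · log n).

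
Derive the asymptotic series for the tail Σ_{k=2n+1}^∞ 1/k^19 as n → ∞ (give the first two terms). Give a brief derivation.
Σ_{k>2n} 1/k^19 = 1/(18 · (2n)^18) − 1/(2 · (2n)^19) + O(1/(2n)^20)

Compare to the integral: ∫_{2n}^∞ x^(−19) dx = [−x^(−18)/18]_{2n}^∞ = 1/((19−1)·(2n)^18). The Euler-Maclaurin correction adds −f(2n)/2 = −1/(2·(2n)^19). Euler-Maclaurin then gives
  Σ_{k>2n} 1/k^19 = ∫_{2n}^∞ dx/x^19 − 1/(2·(2n)^19) + O(1/(2n)^20).
(Equivalently this is ζ(19) − Σ_{k≤2n} 1/k^19.)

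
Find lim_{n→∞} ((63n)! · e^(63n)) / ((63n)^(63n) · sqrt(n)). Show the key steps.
lim = sqrt(2π·63)

Stirling: (63n)! ~ sqrt(2π·63n) · (63n/e)^(63n). Hence
  (63n)! · e^(63n) / (63n)^(63n) ~ sqrt(2π·63n).
Dividing by sqrt(n): sqrt(2π·63n) / sqrt(n) = sqrt(2π·63) · n^((1−1)/2), so the limit is sqrt(2π·63).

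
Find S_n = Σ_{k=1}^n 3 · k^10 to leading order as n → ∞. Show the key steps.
S_n ~ 3 · n^11 / 11

By integral comparison (Euler-Maclaurin), Σ_{k=1}^n 3 · k^10 = 3 · ∫_0^n x^10 dx + O(n^10) = 3 · n^11/11 + O(n^10). (Equivalently, Faulhaber's formula gives the same leading term.)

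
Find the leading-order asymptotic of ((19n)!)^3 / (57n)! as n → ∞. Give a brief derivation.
((19n)!)^3/(57n)! ~ ((2π·19n)^(2/2) / sqrt(3)) · 3^(−3·19n)  →  0

Write N = 19n. Stirling: N! ~ sqrt(2π N)(N/e)^N and (3N)! ~ sqrt(2π·3N)·(3N/e)^(3N).
  (N!)^3/(3N)! ~ (2π N)^(3/2) (N/e)^(3N) / [sqrt(2π·3N) (3N/e)^(3N)]
     = (2π N)^(3/2) / sqrt(2π·3N) · (N/(3N))^(3N)
     = (2π N)^((3−1)/2) / sqrt(3) · 3^(−3N).
Since 3^3 > 1, the factor 3^(−3N) decays exponentially, so the ratio → 0. Substituting N = 19n gives the stated form.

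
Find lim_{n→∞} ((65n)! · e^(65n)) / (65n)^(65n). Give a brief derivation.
lim = ∞

Stirling: (65n)! ~ sqrt(2π·65n) · (65n/e)^(65n). Hence
  (65n)! · e^(65n) / (65n)^(65n) ~ sqrt(2π·65n) = sqrt(2π·65) · sqrt(n) → ∞.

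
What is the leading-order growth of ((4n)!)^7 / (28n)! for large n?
((4n)!)^7/(28n)! ~ ((2π·4n)^(6/2) / sqrt(7)) · 7^(−7·4n)  →  0

Write N = 4n. Stirling: N! ~ sqrt(2π N)(N/e)^N and (7N)! ~ sqrt(2π·7N)·(7N/e)^(7N).
  (N!)^7/(7N)! ~ (2π N)^(7/2) (N/e)^(7N) / [sqrt(2π·7N) (7N/e)^(7N)]
     = (2π N)^(7/2) / sqrt(2π·7N) · (N/(7N))^(7N)
     = (2π N)^((7−1)/2) / sqrt(7) · 7^(−7N).
Since 7^7 > 1, the factor 7^(−7N) decays exponentially, so the ratio → 0. Substituting N = 4n gives the stated form.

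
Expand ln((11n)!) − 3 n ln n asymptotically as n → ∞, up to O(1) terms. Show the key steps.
ln((11n)!) − 3 n ln n = 8 n ln n + 11(ln 11 − 1) n + (1/2) ln(2π·11n) + O(1/n)

Stirling: ln((11n)!) = 11n ln(11n) − 11n + (1/2) ln(2π·11n) + O(1/n).
Expand 11n ln(11n) = 11n (ln n + ln 11) = 11n ln n + 11n ln 11.
Subtract 3n ln n: leading term is (11 − 3) n ln n = 8 n ln n. The next term is 11n ln 11 − 11n = 11(ln 11 − 1) n. Then the (1/2) ln(2π·11n) correction.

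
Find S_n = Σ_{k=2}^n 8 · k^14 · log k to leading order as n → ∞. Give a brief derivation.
S_n ~ 8 · n^15 log n / 15 − 8 · n^15 / 225

By integral comparison, S_n = ∫_1^n 8 · x^14 · log x dx + O(n^14 · log n). For the integral, ∫ x^14 log x dx = n^15 log n / 15 − n^15/225 (integration by parts). Hence S_n ~ 8 · n^15 log n / 15 − 8 · n^15 / 225.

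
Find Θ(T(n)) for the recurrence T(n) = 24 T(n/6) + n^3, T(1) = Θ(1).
T(n) = Θ(n^3)

log_6 24 ≈ 1.774. f(n) = n^3 dominates n^(log_6 24) since 3 > 1.774, and the regularity condition a·f(n/b) = 24·(n/6)^3 = (24/216)·n^3 ≤ c·f(n) holds with c = 24/216 ≈ 0.111 < 1. So this is Case 3: T(n) = Θ(f(n)) = Θ(n^3).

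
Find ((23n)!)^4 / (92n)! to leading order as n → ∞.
((23n)!)^4/(92n)! ~ ((2π·23n)^(3/2) / 2) · 4^(−4·23n)  →  0

Write N = 23n. Stirling: N! ~ sqrt(2π N)(N/e)^N and (4N)! ~ sqrt(2π·4N)·(4N/e)^(4N).
  (N!)^4/(4N)! ~ (2π N)^(4/2) (N/e)^(4N) / [sqrt(2π·4N) (4N/e)^(4N)]
     = (2π N)^(4/2) / sqrt(2π·4N) · (N/(4N))^(4N)
     = (2π N)^((4−1)/2) / 2 · 4^(−4N).
Since 4^4 > 1, the factor 4^(−4N) decays exponentially, so the ratio → 0. Substituting N = 23n gives the stated form.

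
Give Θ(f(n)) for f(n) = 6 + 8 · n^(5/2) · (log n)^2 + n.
f(n) ∈ Θ(n^(5/2) · (log n)^2)

Compare the terms by growth order. For large n, n^a · (log n)^b dominates n^a' · (log n)^b' iff a > a', or (a = a' and b > b'). Ranking the 3 terms shows the dominant one is 8 · n^(5/2) · (log n)^2. Hence f(n) ∈ Θ(n^(5/2) · (log n)^2).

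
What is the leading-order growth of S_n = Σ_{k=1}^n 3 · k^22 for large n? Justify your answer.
S_n ~ 3 · n^23 / 23

By integral comparison (Euler-Maclaurin), Σ_{k=1}^n 3 · k^22 = 3 · ∫_0^n x^22 dx + O(n^22) = 3 · n^23/23 + O(n^22). (Equivalently, Faulhaber's formula gives the same leading term.)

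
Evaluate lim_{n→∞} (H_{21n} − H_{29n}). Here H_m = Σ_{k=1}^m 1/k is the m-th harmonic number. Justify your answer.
lim = ln(21/29)

Euler-Maclaurin gives H_m = ln m + γ + 1/(2m) + O(1/m^2). The γ and O(1/m) terms cancel in the difference:
  H_{21n} − H_{29n} = ln(21n) − ln(29n) + O(1/n) = ln(21/29) + O(1/n).
Hence the limit is ln(21/29).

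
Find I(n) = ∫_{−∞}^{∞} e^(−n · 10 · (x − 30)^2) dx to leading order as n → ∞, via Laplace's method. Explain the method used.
I(n) = sqrt(π/(10n))

Here φ(x) = 10 · (x − 30)^2 has its unique minimum at x* = 30 with φ(x*) = 0 and φ''(x*) = 20. Laplace's method gives
  I(n) ~ e^(−n φ(x*)) · sqrt(2π / (n · φ''(x*))) = sqrt(2π / (20n)) = sqrt(π/(10n)).
This is exact: substituting u = (x − 30)·sqrt(10n) gives I(n) = (1/sqrt(10n)) ∫_{−∞}^{∞} e^(−u^2) du = sqrt(π/(10n)).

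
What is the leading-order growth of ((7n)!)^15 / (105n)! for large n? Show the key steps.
((7n)!)^15/(105n)! ~ ((2π·7n)^(14/2) / sqrt(15)) · 15^(−15·7n)  →  0

Write N = 7n. Stirling: N! ~ sqrt(2π N)(N/e)^N and (15N)! ~ sqrt(2π·15N)·(15N/e)^(15N).
  (N!)^15/(15N)! ~ (2π N)^(15/2) (N/e)^(15N) / [sqrt(2π·15N) (15N/e)^(15N)]
     = (2π N)^(15/2) / sqrt(2π·15N) · (N/(15N))^(15N)
     = (2π N)^((15−1)/2) / sqrt(15) · 15^(−15N).
Since 15^15 > 1, the factor 15^(−15N) decays exponentially, so the ratio → 0. Substituting N = 7n gives the stated form.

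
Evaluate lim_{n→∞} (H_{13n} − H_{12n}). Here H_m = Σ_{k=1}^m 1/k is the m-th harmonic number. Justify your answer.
lim = ln(13/12)

Euler-Maclaurin gives H_m = ln m + γ + 1/(2m) + O(1/m^2). The γ and O(1/m) terms cancel in the difference:
  H_{13n} − H_{12n} = ln(13n) − ln(12n) + O(1/n) = ln(13/12) + O(1/n).
Hence the limit is ln(13/12).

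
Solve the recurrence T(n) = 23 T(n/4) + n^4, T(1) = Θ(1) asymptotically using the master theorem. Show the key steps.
T(n) = Θ(n^4)

log_4 23 ≈ 2.262. f(n) = n^4 dominates n^(log_4 23) since 4 > 2.262, and the regularity condition a·f(n/b) = 23·(n/4)^4 = (23/256)·n^4 ≤ c·f(n) holds with c = 23/256 ≈ 0.0898 < 1. So this is Case 3: T(n) = Θ(f(n)) = Θ(n^4).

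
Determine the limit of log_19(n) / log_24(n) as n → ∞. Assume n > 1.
lim = ln(24) / ln(19) = log_19(24)

Change of base: log_19(n) = ln n / ln 19 and log_24(n) = ln n / ln 24. The ratio is (ln n / ln 19) · (ln 24 / ln n) = ln 24 / ln 19, a constant independent of n. So the limit is ln 24 / ln 19 = log_19(24).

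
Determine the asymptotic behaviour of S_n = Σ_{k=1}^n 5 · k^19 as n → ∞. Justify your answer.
S_n ~ n^20 / 4

By integral comparison (Euler-Maclaurin), Σ_{k=1}^n 5 · k^19 = 5 · ∫_0^n x^19 dx + O(n^19) = 5 · n^20/20 = n^20 / 4 + O(n^19). (Equivalently, Faulhaber's formula gives the same leading term.)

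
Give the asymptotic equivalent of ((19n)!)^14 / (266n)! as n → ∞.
((19n)!)^14/(266n)! ~ ((2π·19n)^(13/2) / sqrt(14)) · 14^(−14·19n)  →  0

Write N = 19n. Stirling: N! ~ sqrt(2π N)(N/e)^N and (14N)! ~ sqrt(2π·14N)·(14N/e)^(14N).
  (N!)^14/(14N)! ~ (2π N)^(14/2) (N/e)^(14N) / [sqrt(2π·14N) (14N/e)^(14N)]
     = (2π N)^(14/2) / sqrt(2π·14N) · (N/(14N))^(14N)
     = (2π N)^((14−1)/2) / sqrt(14) · 14^(−14N).
Since 14^14 > 1, the factor 14^(−14N) decays exponentially, so the ratio → 0. Substituting N = 19n gives the stated form.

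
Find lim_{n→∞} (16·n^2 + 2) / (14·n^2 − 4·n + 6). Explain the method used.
lim = 16/14 = 8/7

For large n the leading n^2 terms dominate both numerator and denominator. Dividing top and bottom by n^2, every other term tends to 0, leaving 16/14 = 8/7.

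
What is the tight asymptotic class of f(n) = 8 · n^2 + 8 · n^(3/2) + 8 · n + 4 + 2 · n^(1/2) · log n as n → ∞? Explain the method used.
f(n) ∈ Θ(n^2)

Compare the terms by growth order. For large n, n^a · (log n)^b dominates n^a' · (log n)^b' iff a > a', or (a = a' and b > b'). Ranking the 5 terms shows the dominant one is 8 · n^2. Hence f(n) ∈ Θ(n^2).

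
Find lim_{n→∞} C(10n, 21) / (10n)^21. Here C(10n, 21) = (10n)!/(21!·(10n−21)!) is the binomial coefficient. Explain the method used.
lim = 1/21! = 1/51090942171709440000

With N = 10n → ∞: C(N, 21) / N^21 = [N(N−1)…(N−20)] / (21! · N^21) = (1/21!) · 1 · (1 − 1/(10n)) · … · (1 − 20/(10n)). Each factor → 1 as N → ∞, so the limit is 1/21! = 1/51090942171709440000.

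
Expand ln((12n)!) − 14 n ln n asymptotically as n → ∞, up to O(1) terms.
ln((12n)!) − 14 n ln n = −2 n ln n + 12(ln 12 − 1) n + (1/2) ln(2π·12n) + O(1/n)

Stirling: ln((12n)!) = 12n ln(12n) − 12n + (1/2) ln(2π·12n) + O(1/n).
Expand 12n ln(12n) = 12n (ln n + ln 12) = 12n ln n + 12n ln 12.
Subtract 14n ln n: leading term is (12 − 14) n ln n = −2 n ln n. The next term is 12n ln 12 − 12n = 12(ln 12 − 1) n. Then the (1/2) ln(2π·12n) correction.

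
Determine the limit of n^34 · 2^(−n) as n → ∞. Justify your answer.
lim = 0

Exponentials with base > 1 dominate every fixed polynomial: for any fixed c, n^c / 2^n → 0 as n → ∞ (e.g. by the ratio test, or by writing 2^n = e^(n ln 2) and noting e^(n ln 2) / n^c → ∞). Hence n^34 · 2^(−n) = n^34 / 2^n → 0.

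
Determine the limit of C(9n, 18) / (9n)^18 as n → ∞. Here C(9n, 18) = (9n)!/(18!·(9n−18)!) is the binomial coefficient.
lim = 1/18! = 1/6402373705728000

With N = 9n → ∞: C(N, 18) / N^18 = [N(N−1)…(N−17)] / (18! · N^18) = (1/18!) · 1 · (1 − 1/(9n)) · … · (1 − 17/(9n)). Each factor → 1 as N → ∞, so the limit is 1/18! = 1/6402373705728000.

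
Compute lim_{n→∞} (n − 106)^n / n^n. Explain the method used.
lim = e^(−106)

Rewrite as (1 − 106/n)^(n). By the standard limit (1 + x/n)^n → e^x, we have (1 − 106/n)^n → e^(−106), and raising to the 1st power gives e^(−106).
More precisely, ln[(1 − 106/n)^(n)] = n · ln(1 − 106/n) = n · (-106/n + O(1/n^2)) = -106 + O(1/n) → -106.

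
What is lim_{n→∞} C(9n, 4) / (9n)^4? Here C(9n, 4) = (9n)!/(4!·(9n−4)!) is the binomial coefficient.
lim = 1/4! = 1/24

With N = 9n → ∞: C(N, 4) / N^4 = [N(N−1)…(N−3)] / (4! · N^4) = (1/4!) · 1 · (1 − 1/(9n)) · (1 − 2/(9n)) · (1 − 3/(9n)). Each factor → 1 as N → ∞, so the limit is 1/4! = 1/24.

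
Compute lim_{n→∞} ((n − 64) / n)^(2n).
lim = e^(−128)

Rewrite as (1 − 64/n)^(2n). By the standard limit (1 + x/n)^n → e^x, we have (1 − 64/n)^n → e^(−64), and raising to the 2nd power gives e^(−128).
More precisely, ln[(1 − 64/n)^(2n)] = 2n · ln(1 − 64/n) = 2n · (-64/n + O(1/n^2)) = -128 + O(1/n) → -128.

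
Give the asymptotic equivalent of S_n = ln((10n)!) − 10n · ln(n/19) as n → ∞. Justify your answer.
S_n ~ 10n · (ln 190 − 1) + O(ln n)

Stirling: ln((10n)!) = 10n ln(10n) − 10n + O(ln n).
  S_n = 10n ln(10n) − 10n − 10n ln(n/19) + O(ln n)
      = 10n ln(10n) − 10n ln n + 10n ln 19 − 10n + O(ln n)
      = 10n ln 10 + 10n ln 19 − 10n + O(ln n)
      = 10n (ln 190 − 1) + O(ln n).
Numerically ln(190) − 1 ≈ 4.2470.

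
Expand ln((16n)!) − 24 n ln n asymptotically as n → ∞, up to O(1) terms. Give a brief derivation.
ln((16n)!) − 24 n ln n = −8 n ln n + 16(ln 16 − 1) n + (1/2) ln(2π·16n) + O(1/n)

Stirling: ln((16n)!) = 16n ln(16n) − 16n + (1/2) ln(2π·16n) + O(1/n).
Expand 16n ln(16n) = 16n (ln n + ln 16) = 16n ln n + 16n ln 16.
Subtract 24n ln n: leading term is (16 − 24) n ln n = −8 n ln n. The next term is 16n ln 16 − 16n = 16(ln 16 − 1) n. Then the (1/2) ln(2π·16n) correction.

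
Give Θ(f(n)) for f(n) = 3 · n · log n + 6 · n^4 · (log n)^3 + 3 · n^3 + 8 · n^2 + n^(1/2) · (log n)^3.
f(n) ∈ Θ(n^4 · (log n)^3)

Compare the terms by growth order. For large n, n^a · (log n)^b dominates n^a' · (log n)^b' iff a > a', or (a = a' and b > b'). Ranking the 5 terms shows the dominant one is 6 · n^4 · (log n)^3. Hence f(n) ∈ Θ(n^4 · (log n)^3).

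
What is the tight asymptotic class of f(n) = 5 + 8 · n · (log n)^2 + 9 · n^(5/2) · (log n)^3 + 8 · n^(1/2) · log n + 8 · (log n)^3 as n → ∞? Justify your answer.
f(n) ∈ Θ(n^(5/2) · (log n)^3)

Compare the terms by growth order. For large n, n^a · (log n)^b dominates n^a' · (log n)^b' iff a > a', or (a = a' and b > b'). Ranking the 5 terms shows the dominant one is 9 · n^(5/2) · (log n)^3. Hence f(n) ∈ Θ(n^(5/2) · (log n)^3).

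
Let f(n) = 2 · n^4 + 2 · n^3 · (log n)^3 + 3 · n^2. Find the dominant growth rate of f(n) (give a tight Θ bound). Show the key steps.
f(n) ∈ Θ(n^4)

Compare the terms by growth order. For large n, n^a · (log n)^b dominates n^a' · (log n)^b' iff a > a', or (a = a' and b > b'). Ranking the 3 terms shows the dominant one is 2 · n^4. Hence f(n) ∈ Θ(n^4).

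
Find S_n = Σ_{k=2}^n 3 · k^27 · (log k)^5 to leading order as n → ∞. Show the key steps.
S_n ~ 3 · n^28 · (log n)^5 / 28

By integral comparison, S_n = ∫_1^n 3 · x^27 · (log x)^5 dx + O(n^27 · (log n)^5). For the integral, the leading term of ∫_1^n x^27 (log x)^5 dx is n^28/28 · (log n)^5 (by repeated integration by parts; each step lowers the log-exponent and produces a relatively O(1/log n) correction). Hence S_n ~ 3 · n^28 · (log n)^5 / 28.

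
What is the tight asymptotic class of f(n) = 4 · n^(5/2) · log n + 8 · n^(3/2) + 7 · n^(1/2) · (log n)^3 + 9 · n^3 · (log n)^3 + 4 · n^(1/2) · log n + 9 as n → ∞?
f(n) ∈ Θ(n^3 · (log n)^3)

Compare the terms by growth order. For large n, n^a · (log n)^b dominates n^a' · (log n)^b' iff a > a', or (a = a' and b > b'). Ranking the 6 terms shows the dominant one is 9 · n^3 · (log n)^3. Hence f(n) ∈ Θ(n^3 · (log n)^3).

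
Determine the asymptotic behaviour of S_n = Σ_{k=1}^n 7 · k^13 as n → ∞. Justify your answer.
S_n ~ n^14 / 2

By integral comparison (Euler-Maclaurin), Σ_{k=1}^n 7 · k^13 = 7 · ∫_0^n x^13 dx + O(n^13) = 7 · n^14/14 = n^14 / 2 + O(n^13). (Equivalently, Faulhaber's formula gives the same leading term.)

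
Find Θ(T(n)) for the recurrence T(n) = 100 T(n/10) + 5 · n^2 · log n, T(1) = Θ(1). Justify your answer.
T(n) = Θ(n^2 · (log n)^2)

Here log_10 100 = 2 and f(n) = 5 · n^2 · log n = Θ(n^(log_10 100) · (log n)^1). This is the extended Case 2 of the master theorem (f matches the critical exponent up to log factors), giving T(n) = Θ(n^(log_10 100) · (log n)^(1+1)) = Θ(n^2 · (log n)^2).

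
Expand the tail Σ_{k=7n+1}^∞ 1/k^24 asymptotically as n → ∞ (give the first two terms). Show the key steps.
Σ_{k>7n} 1/k^24 = 1/(23 · (7n)^23) − 1/(2 · (7n)^24) + O(1/(7n)^25)

Compare to the integral: ∫_{7n}^∞ x^(−24) dx = [−x^(−23)/23]_{7n}^∞ = 1/((24−1)·(7n)^23). The Euler-Maclaurin correction adds −f(7n)/2 = −1/(2·(7n)^24). Euler-Maclaurin then gives
  Σ_{k>7n} 1/k^24 = ∫_{7n}^∞ dx/x^24 − 1/(2·(7n)^24) + O(1/(7n)^25).
(Equivalently this is ζ(24) − Σ_{k≤7n} 1/k^24.)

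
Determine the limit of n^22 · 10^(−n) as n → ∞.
lim = 0

Exponentials with base > 1 dominate every fixed polynomial: for any fixed c, n^c / 10^n → 0 as n → ∞ (e.g. by the ratio test, or by writing 10^n = e^(n ln 10) and noting e^(n ln 10) / n^c → ∞). Hence n^22 · 10^(−n) = n^22 / 10^n → 0.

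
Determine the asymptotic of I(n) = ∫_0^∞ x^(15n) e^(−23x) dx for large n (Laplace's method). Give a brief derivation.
I(n) ~ (sqrt(2π·15n) / 23) · (15n/(23e))^(15n)

Write the integrand as exp(15n ln x − 23x) and set f(x) = 15n ln x − 23x. Then f'(x) = 15n/x − 23 = 0 at x* = 15n/23, and f''(x*) = −15n/x*^2 = −23^2/(15n). Laplace's method (interior maximum) gives
  I(n) ~ e^(f(x*)) · sqrt(2π / |f''(x*)|)
        = exp(15n ln(15n/23) − 15n) · sqrt(2π · 15n / 23^2)
        = (15n/23)^(15n) e^(−15n) · sqrt(2π·15n) / 23
        = (sqrt(2π·15n) / 23) · (15n/(23e))^(15n).
This matches Γ(15n+1)/23^(15n+1) with Stirling applied to Γ.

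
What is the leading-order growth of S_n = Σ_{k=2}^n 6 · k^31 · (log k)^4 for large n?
S_n ~ 3 · n^32 · (log n)^4 / 16

By integral comparison, S_n = ∫_1^n 6 · x^31 · (log x)^4 dx + O(n^31 · (log n)^4). For the integral, the leading term of ∫_1^n x^31 (log x)^4 dx is n^32/32 · (log n)^4 (by repeated integration by parts; each step lowers the log-exponent and produces a relatively O(1/log n) correction). Hence S_n ~ 3 · n^32 · (log n)^4 / 16.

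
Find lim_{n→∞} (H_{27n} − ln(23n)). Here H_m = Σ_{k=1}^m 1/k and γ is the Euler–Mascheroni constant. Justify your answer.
lim = ln(27/23) + γ

By Euler-Maclaurin, H_m = ln m + γ + O(1/m). So
  H_{27n} − ln(23n) = ln(27n) + γ − ln(23n) + O(1/n)
                       = ln(27/23) + γ + O(1/n).
Hence the limit is ln(27/23) + γ.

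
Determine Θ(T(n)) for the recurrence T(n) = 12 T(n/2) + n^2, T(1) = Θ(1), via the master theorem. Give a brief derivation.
T(n) = Θ(n^(log_2 12))

Master theorem: compare f(n) = n^2 to n^(log_2 12) where log_2 12 ≈ 3.585. Since 2 < log_2 12, we have f(n) = O(n^(log_2 12 − ε)) for some ε > 0 — Case 1. Hence T(n) = Θ(n^(log_2 12)).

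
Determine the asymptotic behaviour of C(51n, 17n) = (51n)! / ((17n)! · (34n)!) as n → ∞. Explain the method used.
C(51n, 17n) ~ (27/4)^(17n) · sqrt(3/(4π·17n))

Write N = 17n. Apply Stirling to each factorial:
  (3N)! ~ sqrt(2π·3N) · (3N/e)^(3N),
  N! ~ sqrt(2π N) · (N/e)^N,
  (2N)! ~ sqrt(2π·2N) · (2N/e)^(2N).
The exponential factors combine to (3N)^(3N) / (N^N · (2N)^(2N)) = 3^(3N)/2^(2N) = (3^3/2^2)^N = (27/4)^N.
The square-root prefactors combine to sqrt(2π·3N) / (sqrt(2π N)·sqrt(2π·2N)) = sqrt(3 / (2π·2·N)) = sqrt(3/(4π·17n)).
Substituting N = 17n: C(51n, 17n) ~ (27/4)^(17n) · sqrt(3/(4π·17n)).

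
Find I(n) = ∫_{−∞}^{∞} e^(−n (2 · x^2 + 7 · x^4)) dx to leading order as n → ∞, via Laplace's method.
I(n) ~ sqrt(π/(2n))

φ(x) = 2 · x^2 + 7 · x^4 has its unique global minimum at x* = 0 (since φ'(x) = 4x + 28x^3 = 0 only at x = 0 for real x with both coefficients positive, and φ → ∞ as |x| → ∞). At x* = 0, φ(0) = 0 and φ''(0) = 4. Laplace's method then gives
  I(n) ~ sqrt(2π / (n · φ''(0))) · e^(−n φ(0)) = sqrt(2π / (4n)) = sqrt(π/(2n)).
The 7 · x^4 term contributes only at subleading order (an O(1/n) relative correction).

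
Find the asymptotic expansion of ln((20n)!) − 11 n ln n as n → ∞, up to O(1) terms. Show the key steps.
ln((20n)!) − 11 n ln n = 9 n ln n + 20(ln 20 − 1) n + (1/2) ln(2π·20n) + O(1/n)

Stirling: ln((20n)!) = 20n ln(20n) − 20n + (1/2) ln(2π·20n) + O(1/n).
Expand 20n ln(20n) = 20n (ln n + ln 20) = 20n ln n + 20n ln 20.
Subtract 11n ln n: leading term is (20 − 11) n ln n = 9 n ln n. The next term is 20n ln 20 − 20n = 20(ln 20 − 1) n. Then the (1/2) ln(2π·20n) correction.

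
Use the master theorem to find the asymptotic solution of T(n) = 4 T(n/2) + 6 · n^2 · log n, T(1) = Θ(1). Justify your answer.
T(n) = Θ(n^2 · (log n)^2)

Here log_2 4 = 2 and f(n) = 6 · n^2 · log n = Θ(n^(log_2 4) · (log n)^1). This is the extended Case 2 of the master theorem (f matches the critical exponent up to log factors), giving T(n) = Θ(n^(log_2 4) · (log n)^(1+1)) = Θ(n^2 · (log n)^2).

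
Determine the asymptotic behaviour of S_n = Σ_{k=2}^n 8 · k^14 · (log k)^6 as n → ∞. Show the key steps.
S_n ~ 8 · n^15 · (log n)^6 / 15

By integral comparison, S_n = ∫_1^n 8 · x^14 · (log x)^6 dx + O(n^14 · (log n)^6). For the integral, the leading term of ∫_1^n x^14 (log x)^6 dx is n^15/15 · (log n)^6 (by repeated integration by parts; each step lowers the log-exponent and produces a relatively O(1/log n) correction). Hence S_n ~ 8 · n^15 · (log n)^6 / 15.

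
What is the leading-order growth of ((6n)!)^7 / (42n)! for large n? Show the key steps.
((6n)!)^7/(42n)! ~ ((2π·6n)^(6/2) / sqrt(7)) · 7^(−7·6n)  →  0

Write N = 6n. Stirling: N! ~ sqrt(2π N)(N/e)^N and (7N)! ~ sqrt(2π·7N)·(7N/e)^(7N).
  (N!)^7/(7N)! ~ (2π N)^(7/2) (N/e)^(7N) / [sqrt(2π·7N) (7N/e)^(7N)]
     = (2π N)^(7/2) / sqrt(2π·7N) · (N/(7N))^(7N)
     = (2π N)^((7−1)/2) / sqrt(7) · 7^(−7N).
Since 7^7 > 1, the factor 7^(−7N) decays exponentially, so the ratio → 0. Substituting N = 6n gives the stated form.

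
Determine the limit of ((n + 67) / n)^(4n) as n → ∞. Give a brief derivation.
lim = e^268

Rewrite as (1 + 67/n)^(4n). By the standard limit (1 + x/n)^n → e^x, we have (1 + 67/n)^n → e^67, and raising to the 4th power gives e^268.
More precisely, ln[(1 + 67/n)^(4n)] = 4n · ln(1 + 67/n) = 4n · (67/n + O(1/n^2)) = 268 + O(1/n) → 268.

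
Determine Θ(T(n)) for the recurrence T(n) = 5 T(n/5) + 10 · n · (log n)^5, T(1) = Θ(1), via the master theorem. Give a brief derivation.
T(n) = Θ(n · (log n)^6)

Here log_5 5 = 1 and f(n) = 10 · n · (log n)^5 = Θ(n^(log_5 5) · (log n)^5). This is the extended Case 2 of the master theorem (f matches the critical exponent up to log factors), giving T(n) = Θ(n^(log_5 5) · (log n)^(5+1)) = Θ(n · (log n)^6).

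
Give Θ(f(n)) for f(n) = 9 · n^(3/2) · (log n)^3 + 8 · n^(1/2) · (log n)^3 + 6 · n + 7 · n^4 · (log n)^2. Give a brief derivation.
f(n) ∈ Θ(n^4 · (log n)^2)

Compare the terms by growth order. For large n, n^a · (log n)^b dominates n^a' · (log n)^b' iff a > a', or (a = a' and b > b'). Ranking the 4 terms shows the dominant one is 7 · n^4 · (log n)^2. Hence f(n) ∈ Θ(n^4 · (log n)^2).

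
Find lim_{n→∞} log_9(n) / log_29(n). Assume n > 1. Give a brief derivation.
lim = ln(29) / ln(9) = log_9(29)

Change of base: log_9(n) = ln n / ln 9 and log_29(n) = ln n / ln 29. The ratio is (ln n / ln 9) · (ln 29 / ln n) = ln 29 / ln 9, a constant independent of n. So the limit is ln 29 / ln 9 = log_9(29).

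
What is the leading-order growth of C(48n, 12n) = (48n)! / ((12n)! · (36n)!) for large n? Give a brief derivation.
C(48n, 12n) ~ (256/27)^(12n) · sqrt(2/(3π·12n))

Write N = 12n. Apply Stirling to each factorial:
  (4N)! ~ sqrt(2π·4N) · (4N/e)^(4N),
  N! ~ sqrt(2π N) · (N/e)^N,
  (3N)! ~ sqrt(2π·3N) · (3N/e)^(3N).
The exponential factors combine to (4N)^(4N) / (N^N · (3N)^(3N)) = 4^(4N)/3^(3N) = (4^4/3^3)^N = (256/27)^N.
The square-root prefactors combine to sqrt(2π·4N) / (sqrt(2π N)·sqrt(2π·3N)) = sqrt(4 / (2π·3·N)) = sqrt(2/(3π·12n)).
Substituting N = 12n: C(48n, 12n) ~ (256/27)^(12n) · sqrt(2/(3π·12n)).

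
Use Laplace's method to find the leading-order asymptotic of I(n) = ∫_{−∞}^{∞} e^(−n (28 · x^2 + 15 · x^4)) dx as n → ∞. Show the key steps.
I(n) ~ sqrt(π/(28n))

φ(x) = 28 · x^2 + 15 · x^4 has its unique global minimum at x* = 0 (since φ'(x) = 56x + 60x^3 = 0 only at x = 0 for real x with both coefficients positive, and φ → ∞ as |x| → ∞). At x* = 0, φ(0) = 0 and φ''(0) = 56. Laplace's method then gives
  I(n) ~ sqrt(2π / (n · φ''(0))) · e^(−n φ(0)) = sqrt(2π / (56n)) = sqrt(π/(28n)).
The 15 · x^4 term contributes only at subleading order (an O(1/n) relative correction).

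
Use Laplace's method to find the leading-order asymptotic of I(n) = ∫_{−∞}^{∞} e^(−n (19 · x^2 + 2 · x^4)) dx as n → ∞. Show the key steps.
I(n) ~ sqrt(π/(19n))

φ(x) = 19 · x^2 + 2 · x^4 has its unique global minimum at x* = 0 (since φ'(x) = 38x + 8x^3 = 0 only at x = 0 for real x with both coefficients positive, and φ → ∞ as |x| → ∞). At x* = 0, φ(0) = 0 and φ''(0) = 38. Laplace's method then gives
  I(n) ~ sqrt(2π / (n · φ''(0))) · e^(−n φ(0)) = sqrt(2π / (38n)) = sqrt(π/(19n)).
The 2 · x^4 term contributes only at subleading order (an O(1/n) relative correction).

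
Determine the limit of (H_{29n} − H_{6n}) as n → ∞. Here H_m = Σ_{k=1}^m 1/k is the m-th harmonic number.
lim = ln(29/6)

Euler-Maclaurin gives H_m = ln m + γ + 1/(2m) + O(1/m^2). The γ and O(1/m) terms cancel in the difference:
  H_{29n} − H_{6n} = ln(29n) − ln(6n) + O(1/n) = ln(29/6) + O(1/n).
Hence the limit is ln(29/6).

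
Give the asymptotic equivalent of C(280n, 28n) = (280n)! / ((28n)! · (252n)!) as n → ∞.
C(280n, 28n) ~ (10000000000/387420489)^(28n) · sqrt(5/(9π·28n))

Write N = 28n. Apply Stirling to each factorial:
  (10N)! ~ sqrt(2π·10N) · (10N/e)^(10N),
  N! ~ sqrt(2π N) · (N/e)^N,
  (9N)! ~ sqrt(2π·9N) · (9N/e)^(9N).
The exponential factors combine to (10N)^(10N) / (N^N · (9N)^(9N)) = 10^(10N)/9^(9N) = (10^10/9^9)^N = (10000000000/387420489)^N.
The square-root prefactors combine to sqrt(2π·10N) / (sqrt(2π N)·sqrt(2π·9N)) = sqrt(10 / (2π·9·N)) = sqrt(5/(9π·28n)).
Substituting N = 28n: C(280n, 28n) ~ (10000000000/387420489)^(28n) · sqrt(5/(9π·28n)).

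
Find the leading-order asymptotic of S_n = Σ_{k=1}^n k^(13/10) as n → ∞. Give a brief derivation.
S_n ~ (10/23) · n^(23/10)

Integral comparison: Σ_{k=1}^n k^(13/10) = ∫_0^n x^(13/10) dx + O(n^(13/10)). The integral is n^(1 + 13/10) / (1 + 13/10) = n^((13+10)/10) / ((13+10)/10) = (10/23) · n^(23/10).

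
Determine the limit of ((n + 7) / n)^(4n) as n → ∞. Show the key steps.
lim = e^28

Rewrite as (1 + 7/n)^(4n). By the standard limit (1 + x/n)^n → e^x, we have (1 + 7/n)^n → e^7, and raising to the 4th power gives e^28.
More precisely, ln[(1 + 7/n)^(4n)] = 4n · ln(1 + 7/n) = 4n · (7/n + O(1/n^2)) = 28 + O(1/n) → 28.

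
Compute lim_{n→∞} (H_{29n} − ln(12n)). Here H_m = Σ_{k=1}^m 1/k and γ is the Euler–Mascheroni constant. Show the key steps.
lim = ln(29/12) + γ

By Euler-Maclaurin, H_m = ln m + γ + O(1/m). So
  H_{29n} − ln(12n) = ln(29n) + γ − ln(12n) + O(1/n)
                       = ln(29/12) + γ + O(1/n).
Hence the limit is ln(29/12) + γ.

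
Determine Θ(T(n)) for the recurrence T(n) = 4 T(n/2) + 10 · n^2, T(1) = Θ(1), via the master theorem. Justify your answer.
T(n) = Θ(n^2 log n)

log_2 4 = 2, and f(n) = 10 · n^2 = Θ(n^(log_2 4)). This is Case 2 of the master theorem: T(n) = Θ(f(n) · log n) = Θ(n^2 log n).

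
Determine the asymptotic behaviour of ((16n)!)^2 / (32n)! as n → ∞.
((16n)!)^2/(32n)! ~ ((2π·16n)^(1/2) / sqrt(2)) · 2^(−2·16n)  →  0

Write N = 16n. Stirling: N! ~ sqrt(2π N)(N/e)^N and (2N)! ~ sqrt(2π·2N)·(2N/e)^(2N).
  (N!)^2/(2N)! ~ (2π N)^(2/2) (N/e)^(2N) / [sqrt(2π·2N) (2N/e)^(2N)]
     = (2π N)^(2/2) / sqrt(2π·2N) · (N/(2N))^(2N)
     = (2π N)^((2−1)/2) / sqrt(2) · 2^(−2N).
Since 2^2 > 1, the factor 2^(−2N) decays exponentially, so the ratio → 0. Substituting N = 16n gives the stated form.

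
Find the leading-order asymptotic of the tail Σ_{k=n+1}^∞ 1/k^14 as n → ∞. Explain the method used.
Σ_{k>n} 1/k^14 ~ 1/(13 · n^13)

Compare to the integral: ∫_{n}^∞ x^(−14) dx = [−x^(−13)/13]_{n}^∞ = 1/((14−1)·n^13). Euler-Maclaurin then gives
  Σ_{k>n} 1/k^14 = ∫_{n}^∞ dx/x^14 − 1/(2·n^14) + O(1/n^15).
(Equivalently this is ζ(14) − Σ_{k≤n} 1/k^14.)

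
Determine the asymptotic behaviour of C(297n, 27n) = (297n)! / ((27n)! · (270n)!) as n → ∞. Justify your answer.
C(297n, 27n) ~ (285311670611/10000000000)^(27n) · sqrt(11/(20π·27n))

Write N = 27n. Apply Stirling to each factorial:
  (11N)! ~ sqrt(2π·11N) · (11N/e)^(11N),
  N! ~ sqrt(2π N) · (N/e)^N,
  (10N)! ~ sqrt(2π·10N) · (10N/e)^(10N).
The exponential factors combine to (11N)^(11N) / (N^N · (10N)^(10N)) = 11^(11N)/10^(10N) = (11^11/10^10)^N = (285311670611/10000000000)^N.
The square-root prefactors combine to sqrt(2π·11N) / (sqrt(2π N)·sqrt(2π·10N)) = sqrt(11 / (2π·10·N)) = sqrt(11/(20π·27n)).
Substituting N = 27n: C(297n, 27n) ~ (285311670611/10000000000)^(27n) · sqrt(11/(20π·27n)).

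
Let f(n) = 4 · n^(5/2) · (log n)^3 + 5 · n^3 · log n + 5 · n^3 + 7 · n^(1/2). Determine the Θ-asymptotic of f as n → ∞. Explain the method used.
f(n) ∈ Θ(n^3 · log n)

Compare the terms by growth order. For large n, n^a · (log n)^b dominates n^a' · (log n)^b' iff a > a', or (a = a' and b > b'). Ranking the 4 terms shows the dominant one is 5 · n^3 · log n. Hence f(n) ∈ Θ(n^3 · log n).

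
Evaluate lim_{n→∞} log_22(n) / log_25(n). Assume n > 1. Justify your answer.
lim = ln(25) / ln(22) = log_22(25)

Change of base: log_22(n) = ln n / ln 22 and log_25(n) = ln n / ln 25. The ratio is (ln n / ln 22) · (ln 25 / ln n) = ln 25 / ln 22, a constant independent of n. So the limit is ln 25 / ln 22 = log_22(25).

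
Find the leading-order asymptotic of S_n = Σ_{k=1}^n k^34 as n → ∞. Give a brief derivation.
S_n ~ n^35 / 35

By integral comparison (Euler-Maclaurin), Σ_{k=1}^n k^34 = ∫_0^n x^34 dx + O(n^34) = n^35/35 + O(n^34). (Equivalently, Faulhaber's formula gives the same leading term.)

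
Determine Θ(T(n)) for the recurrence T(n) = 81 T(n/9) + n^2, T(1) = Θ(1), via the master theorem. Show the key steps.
T(n) = Θ(n^2 log n)

log_9 81 = 2, and f(n) = n^2 = Θ(n^(log_9 81)). This is Case 2 of the master theorem: T(n) = Θ(f(n) · log n) = Θ(n^2 log n).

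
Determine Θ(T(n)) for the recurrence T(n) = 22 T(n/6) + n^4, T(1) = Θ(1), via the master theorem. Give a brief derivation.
T(n) = Θ(n^4)

log_6 22 ≈ 1.725. f(n) = n^4 dominates n^(log_6 22) since 4 > 1.725, and the regularity condition a·f(n/b) = 22·(n/6)^4 = (22/1296)·n^4 ≤ c·f(n) holds with c = 22/1296 ≈ 0.017 < 1. So this is Case 3: T(n) = Θ(f(n)) = Θ(n^4).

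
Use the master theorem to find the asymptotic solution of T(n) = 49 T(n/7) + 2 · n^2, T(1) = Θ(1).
T(n) = Θ(n^2 log n)

log_7 49 = 2, and f(n) = 2 · n^2 = Θ(n^(log_7 49)). This is Case 2 of the master theorem: T(n) = Θ(f(n) · log n) = Θ(n^2 log n).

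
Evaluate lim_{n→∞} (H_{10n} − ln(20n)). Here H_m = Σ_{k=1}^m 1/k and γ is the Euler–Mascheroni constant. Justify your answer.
lim = −ln 2 + γ

By Euler-Maclaurin, H_m = ln m + γ + O(1/m). So
  H_{10n} − ln(20n) = ln(10n) + γ − ln(20n) + O(1/n)
                       = ln(10/20) + γ + O(1/n).
Hence the limit is ln(10/20) + γ (= −ln 2).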